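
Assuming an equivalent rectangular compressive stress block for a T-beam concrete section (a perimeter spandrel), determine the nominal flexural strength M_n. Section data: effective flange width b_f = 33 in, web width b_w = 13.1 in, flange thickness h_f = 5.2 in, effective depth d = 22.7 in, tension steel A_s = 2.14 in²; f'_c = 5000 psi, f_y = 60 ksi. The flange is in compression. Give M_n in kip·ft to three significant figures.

Tension: T = A_s f_y = 2.14 × 60 = 128.4 kips.
Try a within the flange: a = T/(0.85 f'_c b_f) = 128.4/(0.85 × 5 × 33) = 0.916 in.
Since a = 0.916 ≤ h_f = 5.2 in, the stress block lies entirely in the flange; analyse as a rectangular beam of width b_f.
M_n = T(d − a/2) = 128.4 × (22.7 − 0.458) = 2855.9 kip·in.
M_n = 2855.9/12 = 237.99 kip·ft.

M_n ≈ 238 kip·ft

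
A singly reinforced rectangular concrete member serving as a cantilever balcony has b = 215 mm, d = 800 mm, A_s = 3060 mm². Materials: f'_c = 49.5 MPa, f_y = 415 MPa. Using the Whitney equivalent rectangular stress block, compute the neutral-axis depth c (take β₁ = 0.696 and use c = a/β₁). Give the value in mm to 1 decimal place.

c ≈ 201.7 mm

T = A_s f_y = 3060 × 415 = 1269900 N = 1269.9 kN.
Setting C = 0.85 f'_c a b equal to T: a = 1269900/(0.85 × 49.5 × 215) = 140.381 mm.
With β₁ = 0.696, c = a/β₁ = 140.381/0.696 = 201.7 mm.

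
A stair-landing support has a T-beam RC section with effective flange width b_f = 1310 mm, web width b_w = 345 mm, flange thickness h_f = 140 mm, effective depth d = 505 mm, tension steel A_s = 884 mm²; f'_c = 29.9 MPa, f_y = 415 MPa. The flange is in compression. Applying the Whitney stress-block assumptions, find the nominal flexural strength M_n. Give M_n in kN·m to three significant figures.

Tension: T = A_s f_y = 884 × 415 = 366860 N.
Try a within the flange: a = T/(0.85 f'_c b_f) = 366860/(0.85 × 29.9 × 1310) = 11.02 mm.
Since a = 11.02 ≤ h_f = 140 mm, the stress block lies entirely in the flange; analyse as a rectangular beam of width b_f.
M_n = T(d − a/2) = 366860 × (505 − 5.51) = 183.24 × 10⁶ N·mm.
M_n = 183.24 kN·m.

M_n ≈ 183 kN·m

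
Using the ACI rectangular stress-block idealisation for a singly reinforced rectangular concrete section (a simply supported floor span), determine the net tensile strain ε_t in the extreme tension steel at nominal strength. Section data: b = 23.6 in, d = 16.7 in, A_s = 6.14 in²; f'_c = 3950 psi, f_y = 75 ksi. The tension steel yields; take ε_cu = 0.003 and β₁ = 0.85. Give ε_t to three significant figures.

ε_t ≈ 0.00433

a = A_s f_y/(0.85 f'_c b) = 5.812 in.
β₁ = 0.85, so c = a/β₁ = 5.812/0.85 = 6.838 in.
From the linear strain diagram with ε_cu = 0.003: ε_t = 0.003 (d − c)/c = 0.003 × (16.7 − 6.838)/6.838 = 0.00433.
ε_t is between 0.004 and 0.005 — transition zone.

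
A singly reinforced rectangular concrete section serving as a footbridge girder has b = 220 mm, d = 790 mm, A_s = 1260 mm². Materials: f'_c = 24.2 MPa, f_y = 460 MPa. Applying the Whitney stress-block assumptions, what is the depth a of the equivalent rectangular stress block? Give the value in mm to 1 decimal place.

a ≈ 128.1 mm

T = A_s f_y = 1260 × 460 = 579600 N = 579.6 kN.
Setting C = 0.85 f'_c a b equal to T: a = 579600/(0.85 × 24.2 × 220) = 128.1 mm.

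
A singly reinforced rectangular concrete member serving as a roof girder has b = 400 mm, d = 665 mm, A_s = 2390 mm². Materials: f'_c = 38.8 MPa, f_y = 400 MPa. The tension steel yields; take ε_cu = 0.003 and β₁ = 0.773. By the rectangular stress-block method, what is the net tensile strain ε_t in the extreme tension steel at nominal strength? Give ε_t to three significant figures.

ε_t ≈ 0.0183

a = A_s f_y/(0.85 f'_c b) = 72.47 mm.
β₁ = 0.773, so c = a/β₁ = 72.47/0.773 = 93.75 mm.
From the linear strain diagram with ε_cu = 0.003: ε_t = 0.003 (d − c)/c = 0.003 × (665 − 93.75)/93.75 = 0.0183.
Since ε_t ≥ 0.005, the section is tension-controlled.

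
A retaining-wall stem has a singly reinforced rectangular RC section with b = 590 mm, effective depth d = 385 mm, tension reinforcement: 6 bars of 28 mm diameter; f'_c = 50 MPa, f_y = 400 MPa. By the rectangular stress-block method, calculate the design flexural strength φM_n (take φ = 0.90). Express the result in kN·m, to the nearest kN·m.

A_s = 6 × 616 = 3696 mm².
T = A_s f_y = 3696 × 400 = 1478400 N = 1478.4 kN.
From C = T: a = T/(0.85 f'_c b) = 1478400/(0.85 × 50 × 590) = 58.96 mm.
M_n = T(d − a/2) = 1478.4 kN × (385 − 29.48) mm = 525.60 kN·m.
φM_n = 0.90 × 525.60 = 473.04 kN·m.

φM_n ≈ 473 kN·m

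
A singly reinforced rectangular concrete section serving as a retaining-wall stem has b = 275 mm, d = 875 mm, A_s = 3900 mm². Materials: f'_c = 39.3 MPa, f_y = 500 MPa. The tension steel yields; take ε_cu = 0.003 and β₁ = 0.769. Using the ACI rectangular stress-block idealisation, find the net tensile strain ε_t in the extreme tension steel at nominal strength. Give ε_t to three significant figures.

ε_t ≈ 0.00651

a = A_s f_y/(0.85 f'_c b) = 212.27 mm.
β₁ = 0.769, so c = a/β₁ = 212.27/0.769 = 276.03 mm.
From the linear strain diagram with ε_cu = 0.003: ε_t = 0.003 (d − c)/c = 0.003 × (875 − 276.03)/276.03 = 0.00651.
Since ε_t ≥ 0.005, the section is tension-controlled.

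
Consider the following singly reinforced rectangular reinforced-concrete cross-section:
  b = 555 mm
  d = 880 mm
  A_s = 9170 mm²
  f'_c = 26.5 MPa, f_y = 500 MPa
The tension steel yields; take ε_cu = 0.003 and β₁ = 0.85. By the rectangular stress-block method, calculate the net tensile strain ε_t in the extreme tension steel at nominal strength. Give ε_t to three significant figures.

a = A_s f_y/(0.85 f'_c b) = 366.76 mm.
β₁ = 0.85, so c = a/β₁ = 366.76/0.85 = 431.48 mm.
From the linear strain diagram with ε_cu = 0.003: ε_t = 0.003 (d − c)/c = 0.003 × (880 − 431.48)/431.48 = 0.00312.
ε_t < 0.004 — the section is over-reinforced for flexure under ACI limits.

ε_t ≈ 0.00312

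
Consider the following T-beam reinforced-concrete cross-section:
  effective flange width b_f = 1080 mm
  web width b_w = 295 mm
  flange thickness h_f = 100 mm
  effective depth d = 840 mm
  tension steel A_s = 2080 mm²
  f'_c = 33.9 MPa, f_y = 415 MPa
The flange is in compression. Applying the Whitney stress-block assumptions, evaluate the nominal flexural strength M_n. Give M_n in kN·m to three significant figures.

M_n ≈ 713 kN·m

Tension: T = A_s f_y = 2080 × 415 = 863200 N.
Try a within the flange: a = T/(0.85 f'_c b_f) = 863200/(0.85 × 33.9 × 1080) = 27.74 mm.
Since a = 27.74 ≤ h_f = 100 mm, the stress block lies entirely in the flange; analyse as a rectangular beam of width b_f.
M_n = T(d − a/2) = 863200 × (840 − 13.87) = 713.12 × 10⁶ N·mm.
M_n = 713.12 kN·m.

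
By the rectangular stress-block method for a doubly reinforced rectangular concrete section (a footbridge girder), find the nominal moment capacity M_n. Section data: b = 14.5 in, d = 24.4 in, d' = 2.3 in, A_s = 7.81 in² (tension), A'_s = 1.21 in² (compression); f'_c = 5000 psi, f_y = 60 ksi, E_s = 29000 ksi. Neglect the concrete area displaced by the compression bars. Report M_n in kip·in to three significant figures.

M_n ≈ 9990 kip·in

Assume both steels yield.
a = (A_s − A'_s) f_y/(0.85 f'_c b) = (7.81 − 1.21) × 60/(0.85 × 5 × 14.5) = 6.426 in.
c = a/β₁ = 6.426/0.8 = 8.033 in; ε'_s = 0.003(c − d')/c = 0.0021 ≥ ε_y = 0.0021, so the compression steel yields.
M_n = (A_s − A'_s) f_y (d − a/2) + A'_s f_y (d − d') = 396 × (24.4 − 3.213) + 72.6 × (24.4 − 2.3) = 8390.1 + 1604.5 = 9994.6 kip·in.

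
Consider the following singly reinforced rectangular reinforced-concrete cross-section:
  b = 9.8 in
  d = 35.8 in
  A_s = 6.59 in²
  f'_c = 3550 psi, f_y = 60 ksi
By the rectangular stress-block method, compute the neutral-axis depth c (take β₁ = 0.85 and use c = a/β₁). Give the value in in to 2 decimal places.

T = A_s f_y = 6.59 × 60 = 395.4 kips.
a = T/(0.85 f'_c b) = 395.4/(0.85 × 3.55 × 9.8) = 13.3710 in.
With β₁ = 0.85, c = a/β₁ = 13.3710/0.85 = 15.73 in.

c ≈ 15.73 in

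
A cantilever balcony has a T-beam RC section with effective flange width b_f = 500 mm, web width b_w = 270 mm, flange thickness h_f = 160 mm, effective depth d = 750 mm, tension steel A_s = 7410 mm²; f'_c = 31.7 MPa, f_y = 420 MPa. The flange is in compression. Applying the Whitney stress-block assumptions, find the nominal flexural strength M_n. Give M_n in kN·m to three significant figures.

Tension: T = A_s f_y = 7410 × 420 = 3112200 N.
Try a within the flange: a = T/(0.85 f'_c b_f) = 3112200/(0.85 × 31.7 × 500) = 231.00 mm.
a = 231.00 > h_f = 160 mm: the block extends into the web. Split into flange-overhang and web parts.
C_f = 0.85 f'_c (b_f − b_w) h_f = 0.85 × 31.7 × (500 − 270) × 160 = 991576 N.
Remaining web compression depth: a_w = (T − C_f)/(0.85 f'_c b_w) = (3112200 − 991576)/(0.85 × 31.7 × 270) = 291.49 mm.
M_n = C_f(d − h_f/2) + (T − C_f)(d − a_w/2) = 991576 × (750 − 80) + 2120624 × (750 − 145.745) = 664.36 + 1281.40 = 1945.76 × 10⁶ N·mm.
M_n = 1945.76 kN·m.

M_n ≈ 1950 kN·m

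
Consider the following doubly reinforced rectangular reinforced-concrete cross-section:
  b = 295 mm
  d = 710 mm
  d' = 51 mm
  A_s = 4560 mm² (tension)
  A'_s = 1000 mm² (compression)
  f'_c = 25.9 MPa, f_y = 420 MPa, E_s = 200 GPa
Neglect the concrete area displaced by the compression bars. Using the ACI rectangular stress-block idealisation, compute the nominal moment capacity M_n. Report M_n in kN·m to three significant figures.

Assume both tension and compression steel yield.
Net tension couple steel: A_s − A'_s = 3560 mm².
a = (A_s − A'_s) f_y / (0.85 f'_c b) = 1495200/(0.85 × 25.9 × 295) = 230.23 mm.
c = a/β₁ = 230.23/0.85 = 270.86 mm; ε'_s = 0.003(c − d')/c = 0.0024 ≥ f_y/E_s = 0.0021, so compression steel does yield.
M_n = (A_s − A'_s) f_y (d − a/2) + A'_s f_y (d − d') = [1495200 × (710 − 115.115) + 420000 × (710 − 51)] × 10⁻⁶ = 889.47 + 276.78 = 1166.25 kN·m.

M_n ≈ 1170 kN·m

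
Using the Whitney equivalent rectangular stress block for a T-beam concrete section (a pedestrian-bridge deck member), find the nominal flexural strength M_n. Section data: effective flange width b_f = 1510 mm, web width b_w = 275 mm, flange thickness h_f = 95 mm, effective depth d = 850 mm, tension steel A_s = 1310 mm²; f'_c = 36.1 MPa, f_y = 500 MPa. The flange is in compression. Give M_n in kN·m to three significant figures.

M_n ≈ 552 kN·m

Tension: T = A_s f_y = 1310 × 500 = 655000 N.
Try a within the flange: a = T/(0.85 f'_c b_f) = 655000/(0.85 × 36.1 × 1510) = 14.14 mm.
Since a = 14.14 ≤ h_f = 95 mm, the stress block lies entirely in the flange; analyse as a rectangular beam of width b_f.
M_n = T(d − a/2) = 655000 × (850 − 7.07) = 552.12 × 10⁶ N·mm.
M_n = 552.12 kN·m.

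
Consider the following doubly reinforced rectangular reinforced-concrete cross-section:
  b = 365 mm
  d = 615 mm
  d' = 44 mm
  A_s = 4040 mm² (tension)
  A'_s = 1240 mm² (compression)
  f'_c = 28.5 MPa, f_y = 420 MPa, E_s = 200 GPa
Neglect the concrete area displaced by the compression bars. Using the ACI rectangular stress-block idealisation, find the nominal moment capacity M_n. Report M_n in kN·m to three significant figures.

M_n ≈ 942 kN·m

Assume both tension and compression steel yield.
Net tension couple steel: A_s − A'_s = 2800 mm².
a = (A_s − A'_s) f_y / (0.85 f'_c b) = 1176000/(0.85 × 28.5 × 365) = 133.00 mm.
c = a/β₁ = 133.00/0.846 = 157.21 mm; ε'_s = 0.003(c − d')/c = 0.0022 ≥ f_y/E_s = 0.0021, so compression steel does yield.
M_n = (A_s − A'_s) f_y (d − a/2) + A'_s f_y (d − d') = [1176000 × (615 − 66.5) + 520800 × (615 − 44)] × 10⁻⁶ = 645.04 + 297.38 = 942.42 kN·m.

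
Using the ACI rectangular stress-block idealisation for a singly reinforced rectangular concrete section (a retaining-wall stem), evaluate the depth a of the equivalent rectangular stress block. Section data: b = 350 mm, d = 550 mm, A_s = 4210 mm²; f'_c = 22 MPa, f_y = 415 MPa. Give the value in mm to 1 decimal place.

a ≈ 266.9 mm

T = A_s f_y = 4210 × 415 = 1747150 N = 1747.15 kN.
Setting C = 0.85 f'_c a b equal to T: a = 1747150/(0.85 × 22 × 350) = 266.9 mm.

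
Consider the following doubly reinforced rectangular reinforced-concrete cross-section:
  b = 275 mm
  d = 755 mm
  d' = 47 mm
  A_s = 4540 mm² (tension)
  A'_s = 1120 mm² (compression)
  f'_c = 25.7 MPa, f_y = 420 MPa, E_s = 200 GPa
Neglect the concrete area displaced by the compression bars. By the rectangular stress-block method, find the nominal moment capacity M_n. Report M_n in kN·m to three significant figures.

M_n ≈ 1250 kN·m

Assume both tension and compression steel yield.
Net tension couple steel: A_s − A'_s = 3420 mm².
a = (A_s − A'_s) f_y / (0.85 f'_c b) = 1436400/(0.85 × 25.7 × 275) = 239.11 mm.
c = a/β₁ = 239.11/0.85 = 281.31 mm; ε'_s = 0.003(c − d')/c = 0.0025 ≥ f_y/E_s = 0.0021, so compression steel does yield.
M_n = (A_s − A'_s) f_y (d − a/2) + A'_s f_y (d − d') = [1436400 × (755 − 119.555) + 470400 × (755 − 47)] × 10⁻⁶ = 912.75 + 333.04 = 1245.79 kN·m.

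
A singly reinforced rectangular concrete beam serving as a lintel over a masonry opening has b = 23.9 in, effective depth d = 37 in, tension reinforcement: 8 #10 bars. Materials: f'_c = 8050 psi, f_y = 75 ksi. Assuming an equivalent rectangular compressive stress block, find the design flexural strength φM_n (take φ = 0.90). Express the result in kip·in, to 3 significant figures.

φM_n ≈ 23800 kip·in

A_s = 8 × 1.27 = 10.16 in².
T = A_s f_y = 10.16 × 75 = 762 kips.
a = T/(0.85 f'_c b) = 762/(0.85 × 8.05 × 23.9) = 4.660 in.
M_n = T(d − a/2) = 762 × (37 − 2.33) = 26418.5 kip·in.
φM_n = 0.90 × 26418.5 = 23776.7 kip·in.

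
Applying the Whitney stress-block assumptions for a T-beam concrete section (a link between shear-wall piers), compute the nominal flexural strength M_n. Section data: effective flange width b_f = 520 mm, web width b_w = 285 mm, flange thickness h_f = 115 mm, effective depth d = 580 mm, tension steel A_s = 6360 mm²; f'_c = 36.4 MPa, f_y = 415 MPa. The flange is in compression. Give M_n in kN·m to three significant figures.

M_n ≈ 1300 kN·m

Tension: T = A_s f_y = 6360 × 415 = 2639400 N.
Try a within the flange: a = T/(0.85 f'_c b_f) = 2639400/(0.85 × 36.4 × 520) = 164.05 mm.
a = 164.05 > h_f = 115 mm: the block extends into the web. Split into flange-overhang and web parts.
C_f = 0.85 f'_c (b_f − b_w) h_f = 0.85 × 36.4 × (520 − 285) × 115 = 836154 N.
Remaining web compression depth: a_w = (T − C_f)/(0.85 f'_c b_w) = (2639400 − 836154)/(0.85 × 36.4 × 285) = 204.50 mm.
M_n = C_f(d − h_f/2) + (T − C_f)(d − a_w/2) = 836154 × (580 − 57.5) + 1803246 × (580 − 102.25) = 436.89 + 861.50 = 1298.39 × 10⁶ N·mm.
M_n = 1298.39 kN·m.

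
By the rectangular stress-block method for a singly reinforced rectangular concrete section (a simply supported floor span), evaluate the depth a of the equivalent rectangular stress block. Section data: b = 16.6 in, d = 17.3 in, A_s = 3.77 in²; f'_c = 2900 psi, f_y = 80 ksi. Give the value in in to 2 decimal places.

T = A_s f_y = 3.77 × 80 = 301.6 kips.
a = T/(0.85 f'_c b) = 301.6/(0.85 × 2.9 × 16.6) = 7.37 in.

a ≈ 7.37 in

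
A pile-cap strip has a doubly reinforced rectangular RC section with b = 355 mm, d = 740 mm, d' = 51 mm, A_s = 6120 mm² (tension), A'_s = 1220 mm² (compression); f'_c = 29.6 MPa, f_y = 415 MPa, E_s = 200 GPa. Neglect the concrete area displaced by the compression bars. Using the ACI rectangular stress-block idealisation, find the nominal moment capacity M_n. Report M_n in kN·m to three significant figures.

Assume both tension and compression steel yield.
Net tension couple steel: A_s − A'_s = 4900 mm².
a = (A_s − A'_s) f_y / (0.85 f'_c b) = 2033500/(0.85 × 29.6 × 355) = 227.67 mm.
c = a/β₁ = 227.67/0.839 = 271.36 mm; ε'_s = 0.003(c − d')/c = 0.0024 ≥ f_y/E_s = 0.0021, so compression steel does yield.
M_n = (A_s − A'_s) f_y (d − a/2) + A'_s f_y (d − d') = [2033500 × (740 − 113.835) + 506300 × (740 − 51)] × 10⁻⁶ = 1273.31 + 348.84 = 1622.15 kN·m.

M_n ≈ 1620 kN·m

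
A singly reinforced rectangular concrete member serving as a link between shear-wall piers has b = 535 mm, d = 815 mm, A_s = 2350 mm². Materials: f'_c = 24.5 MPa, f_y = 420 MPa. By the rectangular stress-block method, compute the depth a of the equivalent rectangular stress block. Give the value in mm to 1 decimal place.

a ≈ 88.6 mm

T = A_s f_y = 2350 × 420 = 987000 N = 987 kN.
Setting C = 0.85 f'_c a b equal to T: a = 987000/(0.85 × 24.5 × 535) = 88.6 mm.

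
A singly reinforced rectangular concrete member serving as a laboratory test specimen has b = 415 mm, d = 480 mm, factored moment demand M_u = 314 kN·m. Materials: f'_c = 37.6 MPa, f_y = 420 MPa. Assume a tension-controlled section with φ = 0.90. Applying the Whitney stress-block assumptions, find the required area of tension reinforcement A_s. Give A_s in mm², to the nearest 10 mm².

M_n = M_u/φ = 314/0.90 = 348.889 kN·m.
With M_n = 0.85 f'_c a b (d − a/2), solve the quadratic for a:
a = d − √(d² − 2M_n/(0.85 f'_c b)) = 480 − √(480² − 2 × 348.889×10⁶/(0.85 × 37.6 × 415)) = 58.35 mm.
A_s = 0.85 f'_c a b / f_y = 0.85 × 37.6 × 58.35 × 415 / 420 = 1842.7 mm².

A_s ≈ 1840 mm²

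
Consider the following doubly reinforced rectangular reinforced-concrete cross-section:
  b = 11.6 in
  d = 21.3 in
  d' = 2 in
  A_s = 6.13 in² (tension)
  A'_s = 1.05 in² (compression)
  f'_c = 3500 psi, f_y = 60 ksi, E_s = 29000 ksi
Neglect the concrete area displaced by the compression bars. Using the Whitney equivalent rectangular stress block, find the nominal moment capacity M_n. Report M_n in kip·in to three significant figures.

Assume both steels yield.
a = (A_s − A'_s) f_y/(0.85 f'_c b) = (6.13 − 1.05) × 60/(0.85 × 3.5 × 11.6) = 8.832 in.
c = a/β₁ = 8.832/0.85 = 10.391 in; ε'_s = 0.003(c − d')/c = 0.0024 ≥ ε_y = 0.0021, so the compression steel yields.
M_n = (A_s − A'_s) f_y (d − a/2) + A'_s f_y (d − d') = 304.8 × (21.3 − 4.416) + 63 × (21.3 − 2) = 5146.2 + 1215.9 = 6362.1 kip·in.

M_n ≈ 6360 kip·in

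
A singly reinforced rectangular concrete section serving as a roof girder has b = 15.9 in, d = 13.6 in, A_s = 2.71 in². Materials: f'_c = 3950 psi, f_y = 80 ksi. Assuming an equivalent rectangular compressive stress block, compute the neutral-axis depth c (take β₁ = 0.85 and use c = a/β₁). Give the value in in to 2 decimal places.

c ≈ 4.78 in

T = A_s f_y = 2.71 × 80 = 216.8 kips.
a = T/(0.85 f'_c b) = 216.8/(0.85 × 3.95 × 15.9) = 4.0611 in.
With β₁ = 0.85, c = a/β₁ = 4.0611/0.85 = 4.78 in.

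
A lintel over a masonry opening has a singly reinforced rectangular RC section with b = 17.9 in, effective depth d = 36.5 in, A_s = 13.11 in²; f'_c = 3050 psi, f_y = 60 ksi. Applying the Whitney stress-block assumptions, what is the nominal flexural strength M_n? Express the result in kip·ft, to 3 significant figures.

M_n ≈ 1840 kip·ft

T = A_s f_y = 13.11 × 60 = 786.6 kips.
a = T/(0.85 f'_c b) = 786.6/(0.85 × 3.05 × 17.9) = 16.950 in.
M_n = T(d − a/2) = 786.6 × (36.5 − 8.475) = 22044.5 kip·in = 22044.5/12 = 1837.04 kip·ft.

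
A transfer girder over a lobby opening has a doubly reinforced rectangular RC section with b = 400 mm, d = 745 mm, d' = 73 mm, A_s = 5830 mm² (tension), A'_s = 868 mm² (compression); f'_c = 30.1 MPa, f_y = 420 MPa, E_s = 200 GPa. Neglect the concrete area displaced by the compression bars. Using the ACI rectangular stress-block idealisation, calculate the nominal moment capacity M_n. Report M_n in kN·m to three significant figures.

Assume both tension and compression steel yield.
Net tension couple steel: A_s − A'_s = 4962 mm².
a = (A_s − A'_s) f_y / (0.85 f'_c b) = 2084040/(0.85 × 30.1 × 400) = 203.64 mm.
c = a/β₁ = 203.64/0.835 = 243.88 mm; ε'_s = 0.003(c − d')/c = 0.0021 ≥ f_y/E_s = 0.0021, so compression steel does yield.
M_n = (A_s − A'_s) f_y (d − a/2) + A'_s f_y (d − d') = [2084040 × (745 − 101.82) + 364560 × (745 − 73)] × 10⁻⁶ = 1340.41 + 244.98 = 1585.39 kN·m.

M_n ≈ 1590 kN·m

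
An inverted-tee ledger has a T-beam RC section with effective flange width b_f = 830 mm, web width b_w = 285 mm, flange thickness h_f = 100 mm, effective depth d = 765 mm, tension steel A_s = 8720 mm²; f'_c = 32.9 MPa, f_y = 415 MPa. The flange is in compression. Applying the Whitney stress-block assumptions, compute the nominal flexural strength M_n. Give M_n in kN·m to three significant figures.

M_n ≈ 2420 kN·m

Tension: T = A_s f_y = 8720 × 415 = 3618800 N.
Try a within the flange: a = T/(0.85 f'_c b_f) = 3618800/(0.85 × 32.9 × 830) = 155.91 mm.
a = 155.91 > h_f = 100 mm: the block extends into the web. Split into flange-overhang and web parts.
C_f = 0.85 f'_c (b_f − b_w) h_f = 0.85 × 32.9 × (830 − 285) × 100 = 1524093 N.
Remaining web compression depth: a_w = (T − C_f)/(0.85 f'_c b_w) = (3618800 − 1524093)/(0.85 × 32.9 × 285) = 262.82 mm.
M_n = C_f(d − h_f/2) + (T − C_f)(d − a_w/2) = 1524093 × (765 − 50) + 2094707 × (765 − 131.41) = 1089.73 + 1327.19 = 2416.92 × 10⁶ N·mm.
M_n = 2416.92 kN·m.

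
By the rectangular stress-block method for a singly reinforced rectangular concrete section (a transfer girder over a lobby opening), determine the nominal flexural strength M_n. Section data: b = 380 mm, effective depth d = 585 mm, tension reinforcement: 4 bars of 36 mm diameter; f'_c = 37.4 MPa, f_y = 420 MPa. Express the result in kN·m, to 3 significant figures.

A_s = 4 × 1018 = 4072 mm².
T = A_s f_y = 4072 × 420 = 1710240 N = 1710.24 kN.
From C = T: a = T/(0.85 f'_c b) = 1710240/(0.85 × 37.4 × 380) = 141.57 mm.
M_n = T(d − a/2) = 1710.24 kN × (585 − 70.785) mm = 879.43 kN·m.

M_n ≈ 879 kN·m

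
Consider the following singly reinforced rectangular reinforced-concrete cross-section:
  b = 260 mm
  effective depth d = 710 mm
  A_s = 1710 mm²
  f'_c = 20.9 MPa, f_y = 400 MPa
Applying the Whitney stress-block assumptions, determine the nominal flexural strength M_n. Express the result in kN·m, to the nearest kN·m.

M_n ≈ 435 kN·m

T = A_s f_y = 1710 × 400 = 684000 N = 684 kN.
From C = T: a = T/(0.85 f'_c b) = 684000/(0.85 × 20.9 × 260) = 148.09 mm.
M_n = T(d − a/2) = 684 kN × (710 − 74.045) mm = 434.99 kN·m.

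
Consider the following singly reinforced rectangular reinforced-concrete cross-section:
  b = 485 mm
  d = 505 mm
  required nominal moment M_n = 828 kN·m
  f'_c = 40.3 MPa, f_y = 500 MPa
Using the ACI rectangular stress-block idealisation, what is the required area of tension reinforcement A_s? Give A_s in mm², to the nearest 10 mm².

With M_n = 0.85 f'_c a b (d − a/2), solve the quadratic for a:
a = d − √(d² − 2M_n/(0.85 f'_c b)) = 505 − √(505² − 2 × 828×10⁶/(0.85 × 40.3 × 485)) = 110.86 mm.
A_s = 0.85 f'_c a b / f_y = 0.85 × 40.3 × 110.86 × 485 / 500 = 3683.6 mm².

A_s ≈ 3680 mm²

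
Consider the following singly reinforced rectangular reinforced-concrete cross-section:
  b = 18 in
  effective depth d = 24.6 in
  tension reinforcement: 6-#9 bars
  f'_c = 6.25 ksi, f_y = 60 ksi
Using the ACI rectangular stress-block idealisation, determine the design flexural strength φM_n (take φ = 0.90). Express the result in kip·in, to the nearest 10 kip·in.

φM_n ≈ 7360 kip·in

A_s = 6 × 1 = 6 in².
T = A_s f_y = 6 × 60 = 360 kips.
a = T/(0.85 f'_c b) = 360/(0.85 × 6.25 × 18) = 3.765 in.
M_n = T(d − a/2) = 360 × (24.6 − 1.8825) = 8178.3 kip·in.
φM_n = 0.90 × 8178.3 = 7360.5 kip·in.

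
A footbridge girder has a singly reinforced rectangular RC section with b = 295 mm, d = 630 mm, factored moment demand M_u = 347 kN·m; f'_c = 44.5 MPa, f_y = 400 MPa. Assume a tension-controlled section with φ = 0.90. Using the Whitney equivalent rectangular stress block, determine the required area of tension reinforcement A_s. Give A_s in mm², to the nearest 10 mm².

M_n = M_u/φ = 347/0.90 = 385.556 kN·m.
With M_n = 0.85 f'_c a b (d − a/2), solve the quadratic for a:
a = d − √(d² − 2M_n/(0.85 f'_c b)) = 630 − √(630² − 2 × 385.556×10⁶/(0.85 × 44.5 × 295)) = 57.47 mm.
A_s = 0.85 f'_c a b / f_y = 0.85 × 44.5 × 57.47 × 295 / 400 = 1603.2 mm².

A_s ≈ 1600 mm²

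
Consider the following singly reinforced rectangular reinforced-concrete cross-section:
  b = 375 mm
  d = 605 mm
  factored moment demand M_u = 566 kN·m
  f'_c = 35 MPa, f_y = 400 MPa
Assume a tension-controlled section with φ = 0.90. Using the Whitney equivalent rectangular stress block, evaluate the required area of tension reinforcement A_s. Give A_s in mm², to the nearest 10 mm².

M_n = M_u/φ = 566/0.90 = 628.889 kN·m.
With M_n = 0.85 f'_c a b (d − a/2), solve the quadratic for a:
a = d − √(d² − 2M_n/(0.85 f'_c b)) = 605 − √(605² − 2 × 628.889×10⁶/(0.85 × 35 × 375)) = 101.73 mm.
A_s = 0.85 f'_c a b / f_y = 0.85 × 35 × 101.73 × 375 / 400 = 2837.3 mm².

A_s ≈ 2840 mm²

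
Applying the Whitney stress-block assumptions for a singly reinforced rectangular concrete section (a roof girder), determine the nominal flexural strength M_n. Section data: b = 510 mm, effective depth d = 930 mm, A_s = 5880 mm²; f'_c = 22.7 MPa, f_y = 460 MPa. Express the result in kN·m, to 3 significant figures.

M_n ≈ 2140 kN·m

T = A_s f_y = 5880 × 460 = 2704800 N = 2704.8 kN.
From C = T: a = T/(0.85 f'_c b) = 2704800/(0.85 × 22.7 × 510) = 274.87 mm.
M_n = T(d − a/2) = 2704.8 kN × (930 − 137.435) mm = 2143.73 kN·m.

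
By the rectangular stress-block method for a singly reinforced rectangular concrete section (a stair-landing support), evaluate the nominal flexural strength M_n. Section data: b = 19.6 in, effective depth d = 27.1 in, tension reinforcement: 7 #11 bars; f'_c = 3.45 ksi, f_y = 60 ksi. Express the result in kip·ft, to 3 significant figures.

M_n ≈ 1170 kip·ft

A_s = 7 × 1.56 = 10.92 in².
T = A_s f_y = 10.92 × 60 = 655.2 kips.
a = T/(0.85 f'_c b) = 655.2/(0.85 × 3.45 × 19.6) = 11.399 in.
M_n = T(d − a/2) = 655.2 × (27.1 − 5.6995) = 14021.6 kip·in = 14021.6/12 = 1168.47 kip·ft.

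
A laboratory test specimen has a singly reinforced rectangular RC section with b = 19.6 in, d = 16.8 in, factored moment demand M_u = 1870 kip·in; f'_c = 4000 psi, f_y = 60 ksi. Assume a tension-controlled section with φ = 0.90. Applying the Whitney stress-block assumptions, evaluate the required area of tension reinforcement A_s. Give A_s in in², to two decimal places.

A_s ≈ 2.19 in²

M_n = M_u/φ = 1870/0.90 = 2077.78 kip·in.
From M_n = 0.85 f'_c a b (d − a/2):
a = d − √(d² − 2M_n/(0.85 f'_c b)) = 16.8 − √(16.8² − 2 × 2077.78/(0.85 × 4 × 19.6)) = 1.972 in.
A_s = 0.85 f'_c a b / f_y = 0.85 × 4 × 1.972 × 19.6 / 60 = 2.190 in².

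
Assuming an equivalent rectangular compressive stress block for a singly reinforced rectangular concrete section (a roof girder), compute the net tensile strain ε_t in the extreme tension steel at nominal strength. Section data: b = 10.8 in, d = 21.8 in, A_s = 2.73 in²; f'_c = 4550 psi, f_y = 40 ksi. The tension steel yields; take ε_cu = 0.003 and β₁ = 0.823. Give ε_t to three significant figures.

a = A_s f_y/(0.85 f'_c b) = 2.614 in.
β₁ = 0.823, so c = a/β₁ = 2.614/0.823 = 3.176 in.
From the linear strain diagram with ε_cu = 0.003: ε_t = 0.003 (d − c)/c = 0.003 × (21.8 − 3.176)/3.176 = 0.0176.
Since ε_t ≥ 0.005, the section is tension-controlled.

ε_t ≈ 0.0176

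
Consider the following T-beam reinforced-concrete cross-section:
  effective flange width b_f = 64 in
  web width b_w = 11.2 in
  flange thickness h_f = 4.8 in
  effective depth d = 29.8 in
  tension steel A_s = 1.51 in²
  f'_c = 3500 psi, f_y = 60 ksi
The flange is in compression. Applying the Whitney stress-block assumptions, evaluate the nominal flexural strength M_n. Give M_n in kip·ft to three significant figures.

Tension: T = A_s f_y = 1.51 × 60 = 90.6 kips.
Try a within the flange: a = T/(0.85 f'_c b_f) = 90.6/(0.85 × 3.5 × 64) = 0.476 in.
Since a = 0.476 ≤ h_f = 4.8 in, the stress block lies entirely in the flange; analyse as a rectangular beam of width b_f.
M_n = T(d − a/2) = 90.6 × (29.8 − 0.238) = 2678.3 kip·in.
M_n = 2678.3/12 = 223.19 kip·ft.

M_n ≈ 223 kip·ft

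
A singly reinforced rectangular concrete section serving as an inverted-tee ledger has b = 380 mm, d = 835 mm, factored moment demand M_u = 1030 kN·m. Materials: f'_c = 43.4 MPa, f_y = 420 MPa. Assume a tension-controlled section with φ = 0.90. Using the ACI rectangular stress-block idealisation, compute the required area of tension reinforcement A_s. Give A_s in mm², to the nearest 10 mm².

A_s ≈ 3480 mm²

M_n = M_u/φ = 1030/0.90 = 1144.44 kN·m.
With M_n = 0.85 f'_c a b (d − a/2), solve the quadratic for a:
a = d − √(d² − 2M_n/(0.85 f'_c b)) = 835 − √(835² − 2 × 1144.44×10⁶/(0.85 × 43.4 × 380)) = 104.28 mm.
A_s = 0.85 f'_c a b / f_y = 0.85 × 43.4 × 104.28 × 380 / 420 = 3480.5 mm².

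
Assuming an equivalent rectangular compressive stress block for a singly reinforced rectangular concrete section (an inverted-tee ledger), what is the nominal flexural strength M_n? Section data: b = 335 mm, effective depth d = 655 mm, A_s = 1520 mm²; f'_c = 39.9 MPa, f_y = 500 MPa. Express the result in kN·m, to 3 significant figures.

T = A_s f_y = 1520 × 500 = 760000 N = 760 kN.
From C = T: a = T/(0.85 f'_c b) = 760000/(0.85 × 39.9 × 335) = 66.89 mm.
M_n = T(d − a/2) = 760 kN × (655 − 33.445) mm = 472.38 kN·m.

M_n ≈ 472 kN·m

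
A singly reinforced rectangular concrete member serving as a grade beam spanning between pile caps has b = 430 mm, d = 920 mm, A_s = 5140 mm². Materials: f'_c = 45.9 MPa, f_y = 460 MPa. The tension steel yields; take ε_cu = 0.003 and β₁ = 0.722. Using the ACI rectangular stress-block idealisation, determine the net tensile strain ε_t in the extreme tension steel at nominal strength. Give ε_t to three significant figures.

ε_t ≈ 0.0111

a = A_s f_y/(0.85 f'_c b) = 140.94 mm.
β₁ = 0.722, so c = a/β₁ = 140.94/0.722 = 195.21 mm.
From the linear strain diagram with ε_cu = 0.003: ε_t = 0.003 (d − c)/c = 0.003 × (920 − 195.21)/195.21 = 0.0111.
Since ε_t ≥ 0.005, the section is tension-controlled.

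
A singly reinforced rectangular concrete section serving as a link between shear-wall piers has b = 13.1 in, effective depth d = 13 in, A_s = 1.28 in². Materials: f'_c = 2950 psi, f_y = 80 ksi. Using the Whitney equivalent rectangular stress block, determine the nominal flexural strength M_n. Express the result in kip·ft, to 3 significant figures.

M_n ≈ 97.6 kip·ft

T = A_s f_y = 1.28 × 80 = 102.4 kips.
a = T/(0.85 f'_c b) = 102.4/(0.85 × 2.95 × 13.1) = 3.117 in.
M_n = T(d − a/2) = 102.4 × (13 − 1.5585) = 1171.6 kip·in = 1171.6/12 = 97.63 kip·ft.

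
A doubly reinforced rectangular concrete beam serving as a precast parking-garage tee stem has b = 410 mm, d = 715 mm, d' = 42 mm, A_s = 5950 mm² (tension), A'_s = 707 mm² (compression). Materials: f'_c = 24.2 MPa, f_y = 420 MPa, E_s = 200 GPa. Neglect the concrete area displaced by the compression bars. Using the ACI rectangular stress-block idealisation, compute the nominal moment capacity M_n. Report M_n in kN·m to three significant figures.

Assume both tension and compression steel yield.
Net tension couple steel: A_s − A'_s = 5243 mm².
a = (A_s − A'_s) f_y / (0.85 f'_c b) = 2202060/(0.85 × 24.2 × 410) = 261.10 mm.
c = a/β₁ = 261.10/0.85 = 307.18 mm; ε'_s = 0.003(c − d')/c = 0.0026 ≥ f_y/E_s = 0.0021, so compression steel does yield.
M_n = (A_s − A'_s) f_y (d − a/2) + A'_s f_y (d − d') = [2202060 × (715 − 130.55) + 296940 × (715 − 42)] × 10⁻⁶ = 1286.99 + 199.84 = 1486.83 kN·m.

M_n ≈ 1490 kN·m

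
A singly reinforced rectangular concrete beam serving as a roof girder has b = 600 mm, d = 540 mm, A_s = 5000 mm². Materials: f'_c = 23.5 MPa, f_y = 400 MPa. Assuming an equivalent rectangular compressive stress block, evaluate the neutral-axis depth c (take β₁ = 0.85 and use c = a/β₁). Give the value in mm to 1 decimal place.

c ≈ 196.3 mm

T = A_s f_y = 5000 × 400 = 2000000 N = 2000 kN.
Setting C = 0.85 f'_c a b equal to T: a = 2000000/(0.85 × 23.5 × 600) = 166.875 mm.
With β₁ = 0.85, c = a/β₁ = 166.875/0.85 = 196.3 mm.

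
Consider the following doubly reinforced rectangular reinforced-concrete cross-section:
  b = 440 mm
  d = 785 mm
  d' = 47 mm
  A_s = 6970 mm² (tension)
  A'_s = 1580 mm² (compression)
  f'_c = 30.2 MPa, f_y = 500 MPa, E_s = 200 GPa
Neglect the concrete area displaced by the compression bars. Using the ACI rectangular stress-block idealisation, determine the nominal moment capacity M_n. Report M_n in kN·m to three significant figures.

M_n ≈ 2380 kN·m

Assume both tension and compression steel yield.
Net tension couple steel: A_s − A'_s = 5390 mm².
a = (A_s − A'_s) f_y / (0.85 f'_c b) = 2695000/(0.85 × 30.2 × 440) = 238.61 mm.
c = a/β₁ = 238.61/0.834 = 286.10 mm; ε'_s = 0.003(c − d')/c = 0.0025 ≥ f_y/E_s = 0.0025, so compression steel does yield.
M_n = (A_s − A'_s) f_y (d − a/2) + A'_s f_y (d − d') = [2695000 × (785 − 119.305) + 790000 × (785 − 47)] × 10⁻⁶ = 1794.05 + 583.02 = 2377.07 kN·m.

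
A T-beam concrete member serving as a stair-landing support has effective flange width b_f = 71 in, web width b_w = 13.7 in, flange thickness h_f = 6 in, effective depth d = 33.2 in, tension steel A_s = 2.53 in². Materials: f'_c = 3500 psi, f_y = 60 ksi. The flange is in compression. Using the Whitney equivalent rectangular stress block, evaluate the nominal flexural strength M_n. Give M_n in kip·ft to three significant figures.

M_n ≈ 415 kip·ft

Tension: T = A_s f_y = 2.53 × 60 = 151.8 kips.
Try a within the flange: a = T/(0.85 f'_c b_f) = 151.8/(0.85 × 3.5 × 71) = 0.719 in.
Since a = 0.719 ≤ h_f = 6 in, the stress block lies entirely in the flange; analyse as a rectangular beam of width b_f.
M_n = T(d − a/2) = 151.8 × (33.2 − 0.3595) = 4985.2 kip·in.
M_n = 4985.2/12 = 415.43 kip·ft.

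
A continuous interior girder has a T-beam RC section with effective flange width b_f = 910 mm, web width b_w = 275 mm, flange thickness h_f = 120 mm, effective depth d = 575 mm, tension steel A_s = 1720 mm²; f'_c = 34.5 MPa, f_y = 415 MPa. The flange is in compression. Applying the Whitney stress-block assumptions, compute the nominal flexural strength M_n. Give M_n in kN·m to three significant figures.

Tension: T = A_s f_y = 1720 × 415 = 713800 N.
Try a within the flange: a = T/(0.85 f'_c b_f) = 713800/(0.85 × 34.5 × 910) = 26.75 mm.
Since a = 26.75 ≤ h_f = 120 mm, the stress block lies entirely in the flange; analyse as a rectangular beam of width b_f.
M_n = T(d − a/2) = 713800 × (575 − 13.375) = 400.89 × 10⁶ N·mm.
M_n = 400.89 kN·m.

M_n ≈ 401 kN·m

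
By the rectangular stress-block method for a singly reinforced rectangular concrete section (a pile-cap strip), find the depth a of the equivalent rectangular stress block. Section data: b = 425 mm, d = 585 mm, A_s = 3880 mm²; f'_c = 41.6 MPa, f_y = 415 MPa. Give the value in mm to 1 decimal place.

T = A_s f_y = 3880 × 415 = 1610200 N = 1610.2 kN.
Setting C = 0.85 f'_c a b equal to T: a = 1610200/(0.85 × 41.6 × 425) = 107.1 mm.

a ≈ 107.1 mm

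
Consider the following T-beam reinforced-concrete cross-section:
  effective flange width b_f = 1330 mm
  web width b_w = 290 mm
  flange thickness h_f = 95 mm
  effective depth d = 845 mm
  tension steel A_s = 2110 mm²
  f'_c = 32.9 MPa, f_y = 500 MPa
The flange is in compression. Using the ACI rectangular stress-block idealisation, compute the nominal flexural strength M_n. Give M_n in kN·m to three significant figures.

Tension: T = A_s f_y = 2110 × 500 = 1055000 N.
Try a within the flange: a = T/(0.85 f'_c b_f) = 1055000/(0.85 × 32.9 × 1330) = 28.37 mm.
Since a = 28.37 ≤ h_f = 95 mm, the stress block lies entirely in the flange; analyse as a rectangular beam of width b_f.
M_n = T(d − a/2) = 1055000 × (845 − 14.185) = 876.51 × 10⁶ N·mm.
M_n = 876.51 kN·m.

M_n ≈ 877 kN·m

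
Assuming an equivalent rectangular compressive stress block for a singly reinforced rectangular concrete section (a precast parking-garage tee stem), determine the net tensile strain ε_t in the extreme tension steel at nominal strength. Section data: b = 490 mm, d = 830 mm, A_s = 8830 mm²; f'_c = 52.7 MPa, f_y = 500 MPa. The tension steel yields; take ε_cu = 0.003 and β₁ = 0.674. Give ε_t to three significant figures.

a = A_s f_y/(0.85 f'_c b) = 201.14 mm.
β₁ = 0.674, so c = a/β₁ = 201.14/0.674 = 298.43 mm.
From the linear strain diagram with ε_cu = 0.003: ε_t = 0.003 (d − c)/c = 0.003 × (830 − 298.43)/298.43 = 0.00534.
Since ε_t ≥ 0.005, the section is tension-controlled.

ε_t ≈ 0.00534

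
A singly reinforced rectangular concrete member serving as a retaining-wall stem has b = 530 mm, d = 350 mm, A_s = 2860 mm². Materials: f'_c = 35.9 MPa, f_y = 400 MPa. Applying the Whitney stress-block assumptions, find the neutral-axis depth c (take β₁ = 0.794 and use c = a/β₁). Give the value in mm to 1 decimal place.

T = A_s f_y = 2860 × 400 = 1144000 N = 1144 kN.
Setting C = 0.85 f'_c a b equal to T: a = 1144000/(0.85 × 35.9 × 530) = 70.735 mm.
With β₁ = 0.794, c = a/β₁ = 70.735/0.794 = 89.1 mm.

c ≈ 89.1 mm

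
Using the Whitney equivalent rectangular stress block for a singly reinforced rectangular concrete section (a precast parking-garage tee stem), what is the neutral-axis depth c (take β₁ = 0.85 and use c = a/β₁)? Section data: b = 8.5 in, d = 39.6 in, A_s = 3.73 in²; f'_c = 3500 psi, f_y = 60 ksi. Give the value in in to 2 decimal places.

T = A_s f_y = 3.73 × 60 = 223.8 kips.
a = T/(0.85 f'_c b) = 223.8/(0.85 × 3.5 × 8.5) = 8.8502 in.
With β₁ = 0.85, c = a/β₁ = 8.8502/0.85 = 10.41 in.

c ≈ 10.41 in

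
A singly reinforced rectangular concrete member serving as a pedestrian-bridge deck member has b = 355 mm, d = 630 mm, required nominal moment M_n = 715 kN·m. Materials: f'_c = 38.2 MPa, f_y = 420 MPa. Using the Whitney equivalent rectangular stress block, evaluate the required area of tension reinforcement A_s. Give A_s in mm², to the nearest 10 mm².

With M_n = 0.85 f'_c a b (d − a/2), solve the quadratic for a:
a = d − √(d² − 2M_n/(0.85 f'_c b)) = 630 − √(630² − 2 × 715×10⁶/(0.85 × 38.2 × 355)) = 107.66 mm.
A_s = 0.85 f'_c a b / f_y = 0.85 × 38.2 × 107.66 × 355 / 420 = 2954.7 mm².

A_s ≈ 2950 mm²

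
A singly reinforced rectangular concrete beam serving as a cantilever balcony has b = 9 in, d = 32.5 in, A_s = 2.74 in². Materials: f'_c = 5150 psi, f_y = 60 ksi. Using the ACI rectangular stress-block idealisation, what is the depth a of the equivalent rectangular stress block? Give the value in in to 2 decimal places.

T = A_s f_y = 2.74 × 60 = 164.4 kips.
a = T/(0.85 f'_c b) = 164.4/(0.85 × 5.15 × 9) = 4.17 in.

a ≈ 4.17 in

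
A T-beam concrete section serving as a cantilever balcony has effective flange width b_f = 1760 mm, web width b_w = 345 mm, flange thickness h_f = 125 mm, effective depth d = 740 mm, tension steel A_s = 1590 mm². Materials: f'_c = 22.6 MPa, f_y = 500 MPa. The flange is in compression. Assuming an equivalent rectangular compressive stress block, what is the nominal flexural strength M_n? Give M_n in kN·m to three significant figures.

Tension: T = A_s f_y = 1590 × 500 = 795000 N.
Try a within the flange: a = T/(0.85 f'_c b_f) = 795000/(0.85 × 22.6 × 1760) = 23.51 mm.
Since a = 23.51 ≤ h_f = 125 mm, the stress block lies entirely in the flange; analyse as a rectangular beam of width b_f.
M_n = T(d − a/2) = 795000 × (740 − 11.755) = 578.95 × 10⁶ N·mm.
M_n = 578.95 kN·m.

M_n ≈ 579 kN·m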